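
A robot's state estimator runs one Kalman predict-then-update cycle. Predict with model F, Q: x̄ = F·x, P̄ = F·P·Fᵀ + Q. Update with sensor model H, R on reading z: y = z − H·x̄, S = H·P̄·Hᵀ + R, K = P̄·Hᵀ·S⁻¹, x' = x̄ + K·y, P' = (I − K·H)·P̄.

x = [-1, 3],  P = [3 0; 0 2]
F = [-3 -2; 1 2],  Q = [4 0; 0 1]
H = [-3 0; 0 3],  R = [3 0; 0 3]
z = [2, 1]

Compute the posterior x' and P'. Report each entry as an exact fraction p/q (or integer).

x̄ = F·x = [-3, 5]
P̄ = F·P·Fᵀ + Q = [39 -17; -17 12]
y = z − H·x̄ = [-7, -14]
S = H·P̄·Hᵀ + R = [354 153; 153 111]
K = P̄·Hᵀ·S⁻¹ = [-576/1765 -17/1765; 17/1765 549/1765]
x' = x̄ + K·y = [-205/353, 204/353]
P' = (I − K·H)·P̄ = [576/1765 -17/1765; -17/1765 549/1765]

x' = [-205/353, 204/353]
P' = [576/1765 -17/1765; -17/1765 549/1765]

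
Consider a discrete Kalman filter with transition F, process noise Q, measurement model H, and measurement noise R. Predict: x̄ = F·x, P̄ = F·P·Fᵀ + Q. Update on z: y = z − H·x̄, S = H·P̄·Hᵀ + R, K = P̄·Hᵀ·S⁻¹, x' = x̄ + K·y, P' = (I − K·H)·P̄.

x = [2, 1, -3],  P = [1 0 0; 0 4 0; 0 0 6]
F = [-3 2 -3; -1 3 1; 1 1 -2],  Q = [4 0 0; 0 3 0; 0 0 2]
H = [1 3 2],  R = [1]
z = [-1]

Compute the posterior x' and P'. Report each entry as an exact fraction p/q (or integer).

x̄ = F·x = [5, -2, 9]
P̄ = F·P·Fᵀ + Q = [83 9 41; 9 46 -1; 41 -1 31]
y = z − H·x̄ = [-18]
S = H·P̄·Hᵀ + R = [828]
K = P̄·Hᵀ·S⁻¹ = [16/69; 145/828; 25/207]
x' = x̄ + K·y = [19/23, -237/46, 157/23]
P' = (I − K·H)·P̄ = [885/23 -1699/69 1229/69; -1699/69 17063/828 -3832/207; 1229/69 -3832/207 3917/207]

x' = [19/23, -237/46, 157/23]
P' = [885/23 -1699/69 1229/69; -1699/69 17063/828 -3832/207; 1229/69 -3832/207 3917/207]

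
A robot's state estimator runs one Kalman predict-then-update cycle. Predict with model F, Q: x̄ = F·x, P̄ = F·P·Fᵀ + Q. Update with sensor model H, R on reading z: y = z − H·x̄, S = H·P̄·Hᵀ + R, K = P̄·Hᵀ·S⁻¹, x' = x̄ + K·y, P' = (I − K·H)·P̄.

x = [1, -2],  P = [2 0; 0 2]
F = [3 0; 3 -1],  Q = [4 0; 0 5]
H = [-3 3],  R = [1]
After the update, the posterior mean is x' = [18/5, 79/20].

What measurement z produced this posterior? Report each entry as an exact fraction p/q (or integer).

x̄ = F·x = [3, 5]
P̄ = F·P·Fᵀ + Q = [22 18; 18 25]
S = H·P̄·Hᵀ + R = [100]
K = P̄·Hᵀ·S⁻¹ = [-3/25; 21/100]
x' − x̄ = [3/5, -21/20] = K·y
y = (KᵀK)⁻¹·Kᵀ·(x' − x̄) = [-5]
z = y + H·x̄ = [-5] + [6] = [1]

z = [1]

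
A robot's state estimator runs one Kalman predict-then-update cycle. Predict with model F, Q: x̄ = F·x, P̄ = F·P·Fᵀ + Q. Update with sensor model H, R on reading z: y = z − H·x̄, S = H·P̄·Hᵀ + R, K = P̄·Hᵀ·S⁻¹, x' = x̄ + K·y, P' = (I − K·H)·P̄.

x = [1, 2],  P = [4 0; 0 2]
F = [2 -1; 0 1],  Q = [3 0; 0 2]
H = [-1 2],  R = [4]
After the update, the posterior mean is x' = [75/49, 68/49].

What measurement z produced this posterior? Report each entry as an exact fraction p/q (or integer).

z = [1]

x̄ = F·x = [0, 2]
P̄ = F·P·Fᵀ + Q = [21 -2; -2 4]
S = H·P̄·Hᵀ + R = [49]
K = P̄·Hᵀ·S⁻¹ = [-25/49; 10/49]
x' − x̄ = [75/49, -30/49] = K·y
y = (KᵀK)⁻¹·Kᵀ·(x' − x̄) = [-3]
z = y + H·x̄ = [-3] + [4] = [1]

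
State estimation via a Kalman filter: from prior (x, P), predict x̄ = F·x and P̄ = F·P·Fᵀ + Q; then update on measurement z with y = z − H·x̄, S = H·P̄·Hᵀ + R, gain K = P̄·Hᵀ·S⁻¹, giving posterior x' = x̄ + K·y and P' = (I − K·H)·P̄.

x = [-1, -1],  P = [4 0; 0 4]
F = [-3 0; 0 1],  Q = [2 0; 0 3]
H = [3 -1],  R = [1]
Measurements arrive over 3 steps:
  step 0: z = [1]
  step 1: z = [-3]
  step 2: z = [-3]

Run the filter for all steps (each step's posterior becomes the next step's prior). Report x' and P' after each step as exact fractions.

step 0: x' = [12/175, -41/50], P' = [152/175 57/25; 57/25 343/50]
step 1: x' = [-16927/16363, -6197/49089], P' = [6980/16363 16706/16363; 16706/16363 160987/49089]
step 2: x' = [-649533/3839209, 8958535/3839209], P' = [1626062/3839209 3867918/3839209; 3867918/3839209 12363070/3839209]

step 0: x̄ = F·x = [3, -1]
step 0: P̄ = F·P·Fᵀ + Q = [38 0; 0 7]
step 0: y = z − H·x̄ = [-9]
step 0: S = H·P̄·Hᵀ + R = [350]
step 0: K = P̄·Hᵀ·S⁻¹ = [57/175; -1/50]
step 0: x' = x̄ + K·y = [12/175, -41/50]
step 0: P' = (I − K·H)·P̄ = [152/175 57/25; 57/25 343/50]
step 1: x̄ = F·x = [-36/175, -41/50]
step 1: P̄ = F·P·Fᵀ + Q = [1718/175 -171/25; -171/25 493/50]
step 1: y = z − H·x̄ = [-1121/350]
step 1: S = H·P̄·Hᵀ + R = [49089/350]
step 1: K = P̄·Hᵀ·S⁻¹ = [4234/16363; -10633/49089]
step 1: x' = x̄ + K·y = [-16927/16363, -6197/49089]
step 1: P' = (I − K·H)·P̄ = [6980/16363 16706/16363; 16706/16363 160987/49089]
step 2: x̄ = F·x = [50781/16363, -6197/49089]
step 2: P̄ = F·P·Fᵀ + Q = [95546/16363 -50118/16363; -50118/16363 308254/49089]
step 2: y = z − H·x̄ = [-610493/49089]
step 2: S = H·P̄·Hᵀ + R = [3839209/49089]
step 2: K = P̄·Hᵀ·S⁻¹ = [1010268/3839209; -759316/3839209]
step 2: x' = x̄ + K·y = [-649533/3839209, 8958535/3839209]
step 2: P' = (I − K·H)·P̄ = [1626062/3839209 3867918/3839209; 3867918/3839209 12363070/3839209]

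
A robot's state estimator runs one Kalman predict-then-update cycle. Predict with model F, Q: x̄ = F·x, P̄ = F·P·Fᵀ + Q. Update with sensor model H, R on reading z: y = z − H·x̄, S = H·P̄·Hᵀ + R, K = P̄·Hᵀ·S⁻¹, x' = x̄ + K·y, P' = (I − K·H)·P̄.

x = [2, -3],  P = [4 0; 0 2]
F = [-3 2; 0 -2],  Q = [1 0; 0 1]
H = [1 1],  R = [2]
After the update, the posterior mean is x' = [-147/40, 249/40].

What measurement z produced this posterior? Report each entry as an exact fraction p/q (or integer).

z = [3]

x̄ = F·x = [-12, 6]
P̄ = F·P·Fᵀ + Q = [45 -8; -8 9]
S = H·P̄·Hᵀ + R = [40]
K = P̄·Hᵀ·S⁻¹ = [37/40; 1/40]
x' − x̄ = [333/40, 9/40] = K·y
y = (KᵀK)⁻¹·Kᵀ·(x' − x̄) = [9]
z = y + H·x̄ = [9] + [-6] = [3]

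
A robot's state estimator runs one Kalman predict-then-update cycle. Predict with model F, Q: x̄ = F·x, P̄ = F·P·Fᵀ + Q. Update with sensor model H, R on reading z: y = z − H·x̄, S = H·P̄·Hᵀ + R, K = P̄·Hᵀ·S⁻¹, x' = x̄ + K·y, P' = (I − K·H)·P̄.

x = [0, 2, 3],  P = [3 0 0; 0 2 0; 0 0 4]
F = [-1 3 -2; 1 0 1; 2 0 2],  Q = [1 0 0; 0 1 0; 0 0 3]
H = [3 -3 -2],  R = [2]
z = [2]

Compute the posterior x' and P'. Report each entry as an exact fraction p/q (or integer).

x' = [4393/1170, 311/234, 311/117]
P' = [7979/1170 673/234 673/117; 673/234 427/234 193/117; 673/117 193/117 737/117]

x̄ = F·x = [0, 3, 6]
P̄ = F·P·Fᵀ + Q = [38 -11 -22; -11 8 14; -22 14 31]
y = z − H·x̄ = [23]
S = H·P̄·Hᵀ + R = [1170]
K = P̄·Hᵀ·S⁻¹ = [191/1170; -17/234; -17/117]
x' = x̄ + K·y = [4393/1170, 311/234, 311/117]
P' = (I − K·H)·P̄ = [7979/1170 673/234 673/117; 673/234 427/234 193/117; 673/117 193/117 737/117]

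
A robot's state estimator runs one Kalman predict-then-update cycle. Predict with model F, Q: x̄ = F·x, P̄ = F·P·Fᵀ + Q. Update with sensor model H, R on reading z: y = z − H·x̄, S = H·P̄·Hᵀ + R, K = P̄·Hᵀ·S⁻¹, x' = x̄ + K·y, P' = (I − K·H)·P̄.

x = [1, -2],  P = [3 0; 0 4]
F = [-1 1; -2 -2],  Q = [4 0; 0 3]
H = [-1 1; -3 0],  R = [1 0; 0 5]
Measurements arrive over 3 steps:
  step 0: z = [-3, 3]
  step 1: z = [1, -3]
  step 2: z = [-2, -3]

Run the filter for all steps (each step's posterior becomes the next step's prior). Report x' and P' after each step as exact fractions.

step 0: x' = [-3317/3367, -12820/3367], P' = [1740/3367 1675/3367; 1675/3367 4873/3367]
step 1: x' = [2425943/2692543, 6237176/2692543], P' = [1266460/2692543 1151475/2692543; 1151475/2692543 3561619/2692543]
step 2: x' = [529935594/661558019, -1030488694/661558019], P' = [310337580/661558019 280528215/661558019; 280528215/661558019 2603710183/1984674057]

step 0: x̄ = F·x = [-3, 2]
step 0: P̄ = F·P·Fᵀ + Q = [11 -2; -2 31]
step 0: y = z − H·x̄ = [-8, -6]
step 0: S = H·P̄·Hᵀ + R = [47 39; 39 104]
step 0: K = P̄·Hᵀ·S⁻¹ = [-5/259 -1044/3367; 246/259 -1005/3367]
step 0: x' = x̄ + K·y = [-3317/3367, -12820/3367]
step 0: P' = (I − K·H)·P̄ = [1740/3367 1675/3367; 1675/3367 4873/3367]
step 1: x̄ = F·x = [-731/259, 32274/3367]
step 1: P̄ = F·P·Fᵀ + Q = [1287/259 -482/259; -482/259 49953/3367]
step 1: y = z − H·x̄ = [-38410/3367, -2970/259]
step 1: S = H·P̄·Hᵀ + R = [82583/3367 5307/259; 5307/259 12878/259]
step 1: K = P̄·Hᵀ·S⁻¹ = [-114985/2692543 -759876/2692543; 2410144/2692543 -690885/2692543]
step 1: x' = x̄ + K·y = [2425943/2692543, 6237176/2692543]
step 1: P' = (I − K·H)·P̄ = [1266460/2692543 1151475/2692543; 1151475/2692543 3561619/2692543]
step 2: x̄ = F·x = [3811233/2692543, -17326238/2692543]
step 2: P̄ = F·P·Fᵀ + Q = [13295301/2692543 -4590318/2692543; -4590318/2692543 36601745/2692543]
step 2: y = z − H·x̄ = [15752385/2692543, 3356070/2692543]
step 2: S = H·P̄·Hᵀ + R = [61770225/2692543 53656857/2692543; 53656857/2692543 133120424/2692543]
step 2: K = P̄·Hᵀ·S⁻¹ = [-29809365/661558019 -186202548/661558019; 1762125538/1984674057 -168316929/661558019]
step 2: x' = x̄ + K·y = [529935594/661558019, -1030488694/661558019]
step 2: P' = (I − K·H)·P̄ = [310337580/661558019 280528215/661558019; 280528215/661558019 2603710183/1984674057]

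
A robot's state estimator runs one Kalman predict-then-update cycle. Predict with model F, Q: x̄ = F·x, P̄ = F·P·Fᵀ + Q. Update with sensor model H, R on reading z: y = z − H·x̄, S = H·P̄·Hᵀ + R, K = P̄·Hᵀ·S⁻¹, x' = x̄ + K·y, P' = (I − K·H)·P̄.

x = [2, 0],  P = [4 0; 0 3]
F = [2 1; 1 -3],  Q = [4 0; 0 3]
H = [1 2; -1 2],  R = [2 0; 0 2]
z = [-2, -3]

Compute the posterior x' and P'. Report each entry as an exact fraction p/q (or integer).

x' = [4269/6568, -8047/6568]
P' = [3147/3284 -1/3284; -1/3284 815/3284]

x̄ = F·x = [4, 2]
P̄ = F·P·Fᵀ + Q = [23 -1; -1 34]
y = z − H·x̄ = [-10, -3]
S = H·P̄·Hᵀ + R = [157 113; 113 165]
K = P̄·Hᵀ·S⁻¹ = [3145/6568 -3149/6568; 1629/6568 1631/6568]
x' = x̄ + K·y = [4269/6568, -8047/6568]
P' = (I − K·H)·P̄ = [3147/3284 -1/3284; -1/3284 815/3284]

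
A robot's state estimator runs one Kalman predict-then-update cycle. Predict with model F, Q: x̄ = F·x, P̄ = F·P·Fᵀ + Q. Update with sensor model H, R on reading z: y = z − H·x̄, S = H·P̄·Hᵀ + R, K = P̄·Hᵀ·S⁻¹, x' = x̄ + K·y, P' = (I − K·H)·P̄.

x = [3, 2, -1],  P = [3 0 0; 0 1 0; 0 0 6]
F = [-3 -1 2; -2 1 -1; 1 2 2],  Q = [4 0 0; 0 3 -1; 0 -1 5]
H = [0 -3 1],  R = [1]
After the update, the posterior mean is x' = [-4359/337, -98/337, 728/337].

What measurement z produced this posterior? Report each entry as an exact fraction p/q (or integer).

x̄ = F·x = [-13, -3, 5]
P̄ = F·P·Fᵀ + Q = [56 5 13; 5 22 -17; 13 -17 36]
S = H·P̄·Hᵀ + R = [337]
K = P̄·Hᵀ·S⁻¹ = [-2/337; -83/337; 87/337]
x' − x̄ = [22/337, 913/337, -957/337] = K·y
y = (KᵀK)⁻¹·Kᵀ·(x' − x̄) = [-11]
z = y + H·x̄ = [-11] + [14] = [3]

z = [3]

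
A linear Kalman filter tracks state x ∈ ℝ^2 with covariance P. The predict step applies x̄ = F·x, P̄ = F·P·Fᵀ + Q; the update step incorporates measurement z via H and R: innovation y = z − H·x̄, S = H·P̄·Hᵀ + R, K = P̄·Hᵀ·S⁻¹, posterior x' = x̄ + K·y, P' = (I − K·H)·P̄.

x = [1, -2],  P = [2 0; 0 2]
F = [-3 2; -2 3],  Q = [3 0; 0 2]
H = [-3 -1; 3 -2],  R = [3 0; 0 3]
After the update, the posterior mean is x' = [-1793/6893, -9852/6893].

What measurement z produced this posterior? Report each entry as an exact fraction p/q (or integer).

x̄ = F·x = [-7, -8]
P̄ = F·P·Fᵀ + Q = [29 24; 24 28]
S = H·P̄·Hᵀ + R = [436 -133; -133 88]
K = P̄·Hᵀ·S⁻¹ = [-1527/6893 747/6893; -2224/6893 -2108/6893]
x' − x̄ = [46458/6893, 45292/6893] = K·y
y = (KᵀK)⁻¹·Kᵀ·(x' − x̄) = [-27, 7]
z = y + H·x̄ = [-27, 7] + [29, -5] = [2, 2]

z = [2, 2]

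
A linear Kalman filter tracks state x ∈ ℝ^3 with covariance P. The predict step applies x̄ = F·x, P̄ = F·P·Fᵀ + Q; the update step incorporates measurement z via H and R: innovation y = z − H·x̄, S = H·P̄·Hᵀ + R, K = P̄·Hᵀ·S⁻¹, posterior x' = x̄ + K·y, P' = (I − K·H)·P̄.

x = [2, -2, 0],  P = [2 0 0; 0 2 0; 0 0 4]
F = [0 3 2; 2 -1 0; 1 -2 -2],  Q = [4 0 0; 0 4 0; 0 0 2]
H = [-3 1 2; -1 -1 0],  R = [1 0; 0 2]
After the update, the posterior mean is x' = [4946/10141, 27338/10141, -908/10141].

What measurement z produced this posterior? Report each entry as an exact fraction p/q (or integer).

z = [1, -3]

x̄ = F·x = [-6, 6, 6]
P̄ = F·P·Fᵀ + Q = [38 -6 -28; -6 14 8; -28 8 28]
S = H·P̄·Hᵀ + R = [873 128; 128 42]
K = P̄·Hᵀ·S⁻¹ = [-1648/10141 -2704/10141; 1520/10141 -6564/10141; 1828/10141 -742/10141]
x' − x̄ = [65792/10141, -33508/10141, -61754/10141] = K·y
y = (KᵀK)⁻¹·Kᵀ·(x' − x̄) = [-35, -3]
z = y + H·x̄ = [-35, -3] + [36, 0] = [1, -3]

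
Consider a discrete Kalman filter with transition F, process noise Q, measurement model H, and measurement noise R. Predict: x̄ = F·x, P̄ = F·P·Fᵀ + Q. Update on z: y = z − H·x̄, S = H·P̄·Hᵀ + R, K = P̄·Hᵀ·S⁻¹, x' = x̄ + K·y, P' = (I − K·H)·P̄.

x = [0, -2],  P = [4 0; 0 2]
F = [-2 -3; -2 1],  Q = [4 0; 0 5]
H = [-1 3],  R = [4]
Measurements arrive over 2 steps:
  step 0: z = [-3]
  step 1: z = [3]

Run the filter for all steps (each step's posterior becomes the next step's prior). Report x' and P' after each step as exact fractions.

step 0: x' = [118/21, 17/21], P' = [7118/189 2362/189; 2362/189 866/189]
step 1: x' = [53433/8341, 125564/41705], P' = [1140454/8341 390978/8341; 390978/8341 687874/41705]

step 0: x̄ = F·x = [6, -2]
step 0: P̄ = F·P·Fᵀ + Q = [38 10; 10 23]
step 0: y = z − H·x̄ = [9]
step 0: S = H·P̄·Hᵀ + R = [189]
step 0: K = P̄·Hᵀ·S⁻¹ = [-8/189; 59/189]
step 0: x' = x̄ + K·y = [118/21, 17/21]
step 0: P' = (I − K·H)·P̄ = [7118/189 2362/189; 2362/189 866/189]
step 1: x̄ = F·x = [-41/3, -73/7]
step 1: P̄ = F·P·Fᵀ + Q = [9338/27 1682/9; 1682/9 2315/21]
step 1: y = z − H·x̄ = [433/21]
step 1: S = H·P̄·Hᵀ + R = [41705/189]
step 1: K = P̄·Hᵀ·S⁻¹ = [8120/8341; 27183/41705]
step 1: x' = x̄ + K·y = [53433/8341, 125564/41705]
step 1: P' = (I − K·H)·P̄ = [1140454/8341 390978/8341; 390978/8341 687874/41705]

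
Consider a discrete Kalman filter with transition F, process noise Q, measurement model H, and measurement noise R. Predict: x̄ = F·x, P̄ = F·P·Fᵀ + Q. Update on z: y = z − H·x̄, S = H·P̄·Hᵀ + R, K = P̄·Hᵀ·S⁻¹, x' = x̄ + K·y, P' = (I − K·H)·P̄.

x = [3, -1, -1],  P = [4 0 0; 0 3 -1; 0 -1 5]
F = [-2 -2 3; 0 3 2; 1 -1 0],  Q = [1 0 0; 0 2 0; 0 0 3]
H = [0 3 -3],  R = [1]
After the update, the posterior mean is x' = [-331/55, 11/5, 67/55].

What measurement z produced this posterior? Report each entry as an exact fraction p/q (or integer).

x̄ = F·x = [-7, -5, 4]
P̄ = F·P·Fᵀ + Q = [86 7 1; 7 37 -7; 1 -7 10]
S = H·P̄·Hᵀ + R = [550]
K = P̄·Hᵀ·S⁻¹ = [9/275; 6/25; -51/550]
x' − x̄ = [54/55, 36/5, -153/55] = K·y
y = (KᵀK)⁻¹·Kᵀ·(x' − x̄) = [30]
z = y + H·x̄ = [30] + [-27] = [3]

z = [3]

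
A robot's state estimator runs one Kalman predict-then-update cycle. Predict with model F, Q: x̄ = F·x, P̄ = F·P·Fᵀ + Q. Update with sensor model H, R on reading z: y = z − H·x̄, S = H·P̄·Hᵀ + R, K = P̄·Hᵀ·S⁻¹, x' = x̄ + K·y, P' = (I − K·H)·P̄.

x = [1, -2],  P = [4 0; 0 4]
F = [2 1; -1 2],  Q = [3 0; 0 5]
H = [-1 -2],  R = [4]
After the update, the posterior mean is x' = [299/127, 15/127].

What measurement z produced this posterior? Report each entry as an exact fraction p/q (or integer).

z = [-3]

x̄ = F·x = [0, -5]
P̄ = F·P·Fᵀ + Q = [23 0; 0 25]
S = H·P̄·Hᵀ + R = [127]
K = P̄·Hᵀ·S⁻¹ = [-23/127; -50/127]
x' − x̄ = [299/127, 650/127] = K·y
y = (KᵀK)⁻¹·Kᵀ·(x' − x̄) = [-13]
z = y + H·x̄ = [-13] + [10] = [-3]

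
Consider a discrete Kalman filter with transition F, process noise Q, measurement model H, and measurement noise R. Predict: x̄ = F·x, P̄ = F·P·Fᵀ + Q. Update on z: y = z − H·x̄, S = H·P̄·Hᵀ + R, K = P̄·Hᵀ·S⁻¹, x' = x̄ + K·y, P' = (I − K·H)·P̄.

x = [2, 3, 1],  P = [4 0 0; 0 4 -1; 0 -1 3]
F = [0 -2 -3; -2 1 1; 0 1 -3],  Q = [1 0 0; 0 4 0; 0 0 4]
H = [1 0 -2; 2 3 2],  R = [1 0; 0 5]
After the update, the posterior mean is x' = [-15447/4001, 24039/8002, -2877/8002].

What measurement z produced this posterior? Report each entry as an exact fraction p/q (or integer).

x̄ = F·x = [-9, 0, 0]
P̄ = F·P·Fᵀ + Q = [32 -12 16; -12 25 -3; 16 -3 41]
S = H·P̄·Hᵀ + R = [133 -150; -150 470]
K = P̄·Hᵀ·S⁻¹ = [900/4001 798/4001; 393/4001 1017/8002; -1527/4001 813/8002]
x' − x̄ = [20562/4001, 24039/8002, -2877/8002] = K·y
y = (KᵀK)⁻¹·Kᵀ·(x' − x̄) = [6, 19]
z = y + H·x̄ = [6, 19] + [-9, -18] = [-3, 1]

z = [-3, 1]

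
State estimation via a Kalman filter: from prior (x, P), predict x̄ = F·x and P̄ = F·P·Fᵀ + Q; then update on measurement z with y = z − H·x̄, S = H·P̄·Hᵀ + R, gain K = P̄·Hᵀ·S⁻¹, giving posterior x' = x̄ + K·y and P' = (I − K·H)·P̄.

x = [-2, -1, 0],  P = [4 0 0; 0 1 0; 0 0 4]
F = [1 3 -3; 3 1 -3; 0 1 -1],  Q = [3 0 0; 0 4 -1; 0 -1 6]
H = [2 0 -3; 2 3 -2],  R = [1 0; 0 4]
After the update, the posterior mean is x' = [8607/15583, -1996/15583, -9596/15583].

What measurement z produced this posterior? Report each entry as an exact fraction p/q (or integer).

x̄ = F·x = [-5, -7, -1]
P̄ = F·P·Fᵀ + Q = [52 51 15; 51 77 12; 15 12 11]
S = H·P̄·Hᵀ + R = [128 322; 322 1297]
K = P̄·Hᵀ·S⁻¹ = [3429/62332 5029/31166; -3474/15583 4575/15583; -18059/62332 3299/31166]
x' − x̄ = [86522/15583, 107085/15583, 5987/15583] = K·y
y = (KᵀK)⁻¹·Kᵀ·(x' − x̄) = [10, 31]
z = y + H·x̄ = [10, 31] + [-7, -29] = [3, 2]

z = [3, 2]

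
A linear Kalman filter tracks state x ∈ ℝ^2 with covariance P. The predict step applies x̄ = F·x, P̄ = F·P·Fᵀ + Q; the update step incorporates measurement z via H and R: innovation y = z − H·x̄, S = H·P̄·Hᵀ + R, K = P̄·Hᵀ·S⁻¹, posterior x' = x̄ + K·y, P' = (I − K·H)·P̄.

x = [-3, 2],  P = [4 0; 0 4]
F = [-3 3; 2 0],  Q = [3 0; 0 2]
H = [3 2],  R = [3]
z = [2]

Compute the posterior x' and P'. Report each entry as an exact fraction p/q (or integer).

x' = [481/154, -276/77]
P' = [1107/154 -786/77; -786/77 1170/77]

x̄ = F·x = [15, -6]
P̄ = F·P·Fᵀ + Q = [75 -24; -24 18]
y = z − H·x̄ = [-31]
S = H·P̄·Hᵀ + R = [462]
K = P̄·Hᵀ·S⁻¹ = [59/154; -6/77]
x' = x̄ + K·y = [481/154, -276/77]
P' = (I − K·H)·P̄ = [1107/154 -786/77; -786/77 1170/77]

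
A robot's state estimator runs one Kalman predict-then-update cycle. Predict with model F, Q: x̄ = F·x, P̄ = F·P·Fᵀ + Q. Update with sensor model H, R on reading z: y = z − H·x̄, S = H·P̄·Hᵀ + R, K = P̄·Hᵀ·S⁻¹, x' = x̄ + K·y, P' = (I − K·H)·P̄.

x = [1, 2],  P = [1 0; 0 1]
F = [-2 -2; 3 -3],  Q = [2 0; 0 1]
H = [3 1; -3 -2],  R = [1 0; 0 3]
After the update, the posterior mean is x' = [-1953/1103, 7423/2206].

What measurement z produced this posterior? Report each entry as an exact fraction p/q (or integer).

x̄ = F·x = [-6, -3]
P̄ = F·P·Fᵀ + Q = [10 0; 0 19]
S = H·P̄·Hᵀ + R = [110 -128; -128 169]
K = P̄·Hᵀ·S⁻¹ = [615/1103 270/1103; -1653/2206 -874/1103]
x' − x̄ = [4665/1103, 14041/2206] = K·y
y = (KᵀK)⁻¹·Kᵀ·(x' − x̄) = [19, -26]
z = y + H·x̄ = [19, -26] + [-21, 24] = [-2, -2]

z = [-2, -2]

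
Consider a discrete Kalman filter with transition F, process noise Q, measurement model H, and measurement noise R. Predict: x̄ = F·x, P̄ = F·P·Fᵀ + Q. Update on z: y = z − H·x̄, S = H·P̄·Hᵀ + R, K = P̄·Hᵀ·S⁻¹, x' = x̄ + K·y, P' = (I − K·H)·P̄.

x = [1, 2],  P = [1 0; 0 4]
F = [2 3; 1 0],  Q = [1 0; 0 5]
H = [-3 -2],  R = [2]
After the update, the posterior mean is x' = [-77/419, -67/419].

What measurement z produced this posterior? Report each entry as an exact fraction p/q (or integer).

z = [1]

x̄ = F·x = [8, 1]
P̄ = F·P·Fᵀ + Q = [41 2; 2 6]
S = H·P̄·Hᵀ + R = [419]
K = P̄·Hᵀ·S⁻¹ = [-127/419; -18/419]
x' − x̄ = [-3429/419, -486/419] = K·y
y = (KᵀK)⁻¹·Kᵀ·(x' − x̄) = [27]
z = y + H·x̄ = [27] + [-26] = [1]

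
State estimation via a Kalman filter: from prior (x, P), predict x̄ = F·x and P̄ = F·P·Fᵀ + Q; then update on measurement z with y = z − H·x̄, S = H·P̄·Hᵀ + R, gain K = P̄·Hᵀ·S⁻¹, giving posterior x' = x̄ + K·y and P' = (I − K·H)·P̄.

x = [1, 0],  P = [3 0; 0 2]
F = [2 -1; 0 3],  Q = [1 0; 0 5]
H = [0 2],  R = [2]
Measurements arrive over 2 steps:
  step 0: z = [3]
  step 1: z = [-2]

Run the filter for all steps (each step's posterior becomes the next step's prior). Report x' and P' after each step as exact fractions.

step 0: x̄ = F·x = [2, 0]
step 0: P̄ = F·P·Fᵀ + Q = [15 -6; -6 23]
step 0: y = z − H·x̄ = [3]
step 0: S = H·P̄·Hᵀ + R = [94]
step 0: K = P̄·Hᵀ·S⁻¹ = [-6/47; 23/47]
step 0: x' = x̄ + K·y = [76/47, 69/47]
step 0: P' = (I − K·H)·P̄ = [633/47 -6/47; -6/47 23/47]
step 1: x̄ = F·x = [83/47, 207/47]
step 1: P̄ = F·P·Fᵀ + Q = [2626/47 -105/47; -105/47 442/47]
step 1: y = z − H·x̄ = [-508/47]
step 1: S = H·P̄·Hᵀ + R = [1862/47]
step 1: K = P̄·Hᵀ·S⁻¹ = [-15/133; 442/931]
step 1: x' = x̄ + K·y = [397/133, -677/931]
step 1: P' = (I − K·H)·P̄ = [1052/19 -15/133; -15/133 442/931]

step 0: x' = [76/47, 69/47], P' = [633/47 -6/47; -6/47 23/47]
step 1: x' = [397/133, -677/931], P' = [1052/19 -15/133; -15/133 442/931]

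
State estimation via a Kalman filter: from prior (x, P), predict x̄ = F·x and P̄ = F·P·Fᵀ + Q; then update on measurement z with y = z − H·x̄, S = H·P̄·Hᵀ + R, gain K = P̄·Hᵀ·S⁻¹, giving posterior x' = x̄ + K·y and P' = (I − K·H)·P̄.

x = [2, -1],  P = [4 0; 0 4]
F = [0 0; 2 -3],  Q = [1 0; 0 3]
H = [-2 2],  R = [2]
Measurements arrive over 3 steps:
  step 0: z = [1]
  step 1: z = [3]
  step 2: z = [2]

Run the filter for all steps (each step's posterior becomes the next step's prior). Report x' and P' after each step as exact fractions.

step 0: x' = [13/113, 76/113], P' = [111/113 110/113; 110/113 165/113]
step 1: x' = [-743/2235, 746/745], P' = [2009/2235 632/745; 632/745 948/745]
step 2: x' = [-4174/8375, 2114/8375], P' = [7481/8375 7034/8375; 7034/8375 10551/8375]

step 0: x̄ = F·x = [0, 7]
step 0: P̄ = F·P·Fᵀ + Q = [1 0; 0 55]
step 0: y = z − H·x̄ = [-13]
step 0: S = H·P̄·Hᵀ + R = [226]
step 0: K = P̄·Hᵀ·S⁻¹ = [-1/113; 55/113]
step 0: x' = x̄ + K·y = [13/113, 76/113]
step 0: P' = (I − K·H)·P̄ = [111/113 110/113; 110/113 165/113]
step 1: x̄ = F·x = [0, -202/113]
step 1: P̄ = F·P·Fᵀ + Q = [1 0; 0 948/113]
step 1: y = z − H·x̄ = [743/113]
step 1: S = H·P̄·Hᵀ + R = [4470/113]
step 1: K = P̄·Hᵀ·S⁻¹ = [-113/2235; 316/745]
step 1: x' = x̄ + K·y = [-743/2235, 746/745]
step 1: P' = (I − K·H)·P̄ = [2009/2235 632/745; 632/745 948/745]
step 2: x̄ = F·x = [0, -1640/447]
step 2: P̄ = F·P·Fᵀ + Q = [1 0; 0 3517/447]
step 2: y = z − H·x̄ = [4174/447]
step 2: S = H·P̄·Hᵀ + R = [16750/447]
step 2: K = P̄·Hᵀ·S⁻¹ = [-447/8375; 3517/8375]
step 2: x' = x̄ + K·y = [-4174/8375, 2114/8375]
step 2: P' = (I − K·H)·P̄ = [7481/8375 7034/8375; 7034/8375 10551/8375]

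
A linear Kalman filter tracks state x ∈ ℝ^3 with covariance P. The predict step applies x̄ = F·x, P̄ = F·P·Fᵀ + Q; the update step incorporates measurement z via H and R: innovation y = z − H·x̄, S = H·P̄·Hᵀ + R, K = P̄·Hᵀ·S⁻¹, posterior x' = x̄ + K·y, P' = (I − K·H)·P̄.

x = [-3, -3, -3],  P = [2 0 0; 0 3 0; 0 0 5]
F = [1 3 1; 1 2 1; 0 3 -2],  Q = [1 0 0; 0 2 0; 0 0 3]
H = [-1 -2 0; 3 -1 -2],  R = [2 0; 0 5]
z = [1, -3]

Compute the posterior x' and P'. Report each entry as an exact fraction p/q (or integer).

x' = [-13507/33515, -15398/33515, 39381/33515]
P' = [77154/33515 -25574/33515 129028/33515; -25574/33515 22824/33515 -50333/33515; 129028/33515 -50333/33515 260266/33515]

x̄ = F·x = [-15, -12, -3]
P̄ = F·P·Fᵀ + Q = [35 25 17; 25 21 8; 17 8 50]
y = z − H·x̄ = [-38, 24]
S = H·P̄·Hᵀ + R = [221 -122; -122 219]
K = P̄·Hᵀ·S⁻¹ = [-13003/33515 -204/33515; -10037/33515 224/33515; -14181/33515 -16623/33515]
x' = x̄ + K·y = [-13507/33515, -15398/33515, 39381/33515]
P' = (I − K·H)·P̄ = [77154/33515 -25574/33515 129028/33515; -25574/33515 22824/33515 -50333/33515; 129028/33515 -50333/33515 260266/33515]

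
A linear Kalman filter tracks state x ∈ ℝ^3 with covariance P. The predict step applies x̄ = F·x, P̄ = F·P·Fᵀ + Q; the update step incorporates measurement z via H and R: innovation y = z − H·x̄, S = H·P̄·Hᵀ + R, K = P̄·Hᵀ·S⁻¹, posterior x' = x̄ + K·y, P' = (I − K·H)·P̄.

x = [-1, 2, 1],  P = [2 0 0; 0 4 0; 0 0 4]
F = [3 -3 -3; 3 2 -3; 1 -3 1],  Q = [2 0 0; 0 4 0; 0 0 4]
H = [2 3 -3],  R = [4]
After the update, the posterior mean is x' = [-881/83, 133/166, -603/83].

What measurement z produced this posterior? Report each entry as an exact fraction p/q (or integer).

x̄ = F·x = [-12, -2, -6]
P̄ = F·P·Fᵀ + Q = [92 30 30; 30 74 -30; 30 -30 46]
S = H·P̄·Hᵀ + R = [1992]
K = P̄·Hᵀ·S⁻¹ = [23/249; 31/166; -7/83]
x' − x̄ = [115/83, 465/166, -105/83] = K·y
y = (KᵀK)⁻¹·Kᵀ·(x' − x̄) = [15]
z = y + H·x̄ = [15] + [-12] = [3]

z = [3]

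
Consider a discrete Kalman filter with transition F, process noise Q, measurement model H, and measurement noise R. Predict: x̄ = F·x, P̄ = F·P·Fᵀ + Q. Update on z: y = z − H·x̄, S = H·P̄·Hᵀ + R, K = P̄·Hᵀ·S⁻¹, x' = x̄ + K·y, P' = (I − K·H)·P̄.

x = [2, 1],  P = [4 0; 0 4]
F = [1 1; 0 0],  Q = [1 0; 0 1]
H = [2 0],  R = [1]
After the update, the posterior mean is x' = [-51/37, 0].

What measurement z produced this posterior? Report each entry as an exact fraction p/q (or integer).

z = [-3]

x̄ = F·x = [3, 0]
P̄ = F·P·Fᵀ + Q = [9 0; 0 1]
S = H·P̄·Hᵀ + R = [37]
K = P̄·Hᵀ·S⁻¹ = [18/37; 0]
x' − x̄ = [-162/37, 0] = K·y
y = (KᵀK)⁻¹·Kᵀ·(x' − x̄) = [-9]
z = y + H·x̄ = [-9] + [6] = [-3]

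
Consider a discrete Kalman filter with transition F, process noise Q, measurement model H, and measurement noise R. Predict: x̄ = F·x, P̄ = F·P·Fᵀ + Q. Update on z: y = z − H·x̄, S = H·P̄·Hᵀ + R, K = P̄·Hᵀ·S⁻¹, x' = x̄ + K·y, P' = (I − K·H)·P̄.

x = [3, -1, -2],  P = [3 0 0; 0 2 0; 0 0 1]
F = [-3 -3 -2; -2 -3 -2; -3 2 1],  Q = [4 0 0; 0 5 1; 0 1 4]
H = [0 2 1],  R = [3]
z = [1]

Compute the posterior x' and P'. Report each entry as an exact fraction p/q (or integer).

x̄ = F·x = [-2, 1, -13]
P̄ = F·P·Fᵀ + Q = [53 40 13; 40 39 5; 13 5 40]
y = z − H·x̄ = [12]
S = H·P̄·Hᵀ + R = [219]
K = P̄·Hᵀ·S⁻¹ = [31/73; 83/219; 50/219]
x' = x̄ + K·y = [226/73, 405/73, -749/73]
P' = (I − K·H)·P̄ = [986/73 347/73 -601/73; 347/73 1652/219 -3055/219; -601/73 -3055/219 6260/219]

x' = [226/73, 405/73, -749/73]
P' = [986/73 347/73 -601/73; 347/73 1652/219 -3055/219; -601/73 -3055/219 6260/219]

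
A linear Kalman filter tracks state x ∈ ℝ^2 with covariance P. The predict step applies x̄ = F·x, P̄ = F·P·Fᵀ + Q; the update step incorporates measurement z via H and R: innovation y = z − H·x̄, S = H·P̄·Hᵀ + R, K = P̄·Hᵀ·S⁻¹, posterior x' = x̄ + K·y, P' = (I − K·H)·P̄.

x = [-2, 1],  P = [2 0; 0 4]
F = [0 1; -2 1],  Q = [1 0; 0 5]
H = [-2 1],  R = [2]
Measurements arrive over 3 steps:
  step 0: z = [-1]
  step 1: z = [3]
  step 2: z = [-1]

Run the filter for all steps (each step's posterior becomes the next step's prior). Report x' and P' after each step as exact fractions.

step 0: x̄ = F·x = [1, 5]
step 0: P̄ = F·P·Fᵀ + Q = [5 4; 4 17]
step 0: y = z − H·x̄ = [-4]
step 0: S = H·P̄·Hᵀ + R = [23]
step 0: K = P̄·Hᵀ·S⁻¹ = [-6/23; 9/23]
step 0: x' = x̄ + K·y = [47/23, 79/23]
step 0: P' = (I − K·H)·P̄ = [79/23 146/23; 146/23 310/23]
step 1: x̄ = F·x = [79/23, -15/23]
step 1: P̄ = F·P·Fᵀ + Q = [333/23 18/23; 18/23 157/23]
step 1: y = z − H·x̄ = [242/23]
step 1: S = H·P̄·Hᵀ + R = [1463/23]
step 1: K = P̄·Hᵀ·S⁻¹ = [-648/1463; 11/133]
step 1: x' = x̄ + K·y = [-163/133, 29/133]
step 1: P' = (I − K·H)·P̄ = [2925/1463 414/133; 414/133 850/133]
step 2: x̄ = F·x = [29/133, 355/133]
step 2: P̄ = F·P·Fᵀ + Q = [983/133 22/133; 22/133 10149/1463]
step 2: y = z − H·x̄ = [-430/133]
step 2: S = H·P̄·Hᵀ + R = [55359/1463]
step 2: K = P̄·Hᵀ·S⁻¹ = [-2376/6151; 9665/55359]
step 2: x' = x̄ + K·y = [9023/6151, 116515/55359]
step 2: P' = (I − K·H)·P̄ = [10733/6151 16714/6151; 16714/6151 320182/55359]

step 0: x' = [47/23, 79/23], P' = [79/23 146/23; 146/23 310/23]
step 1: x' = [-163/133, 29/133], P' = [2925/1463 414/133; 414/133 850/133]
step 2: x' = [9023/6151, 116515/55359], P' = [10733/6151 16714/6151; 16714/6151 320182/55359]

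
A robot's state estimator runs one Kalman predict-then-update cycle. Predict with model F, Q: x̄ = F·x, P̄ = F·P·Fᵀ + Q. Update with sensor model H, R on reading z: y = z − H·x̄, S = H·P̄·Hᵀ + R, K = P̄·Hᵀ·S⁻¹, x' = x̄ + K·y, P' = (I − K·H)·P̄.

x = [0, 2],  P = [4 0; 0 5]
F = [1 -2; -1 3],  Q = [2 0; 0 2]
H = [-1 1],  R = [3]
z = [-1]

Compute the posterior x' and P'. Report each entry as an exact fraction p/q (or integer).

x' = [17/37, -47/148]
P' = [62/37 17/37; 17/37 323/148]

x̄ = F·x = [-4, 6]
P̄ = F·P·Fᵀ + Q = [26 -34; -34 51]
y = z − H·x̄ = [-11]
S = H·P̄·Hᵀ + R = [148]
K = P̄·Hᵀ·S⁻¹ = [-15/37; 85/148]
x' = x̄ + K·y = [17/37, -47/148]
P' = (I − K·H)·P̄ = [62/37 17/37; 17/37 323/148]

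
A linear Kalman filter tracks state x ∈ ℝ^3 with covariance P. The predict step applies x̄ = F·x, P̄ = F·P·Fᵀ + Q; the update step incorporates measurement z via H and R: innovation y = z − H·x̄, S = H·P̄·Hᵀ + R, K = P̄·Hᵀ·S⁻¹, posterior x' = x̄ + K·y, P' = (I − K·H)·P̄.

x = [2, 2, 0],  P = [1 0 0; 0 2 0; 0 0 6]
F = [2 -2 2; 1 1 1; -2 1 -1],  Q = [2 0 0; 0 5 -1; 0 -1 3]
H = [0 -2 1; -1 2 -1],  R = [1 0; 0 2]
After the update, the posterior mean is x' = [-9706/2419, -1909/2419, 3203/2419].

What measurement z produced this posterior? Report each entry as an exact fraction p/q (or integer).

x̄ = F·x = [0, 4, -2]
P̄ = F·P·Fᵀ + Q = [38 10 -20; 10 14 -7; -20 -7 15]
S = H·P̄·Hᵀ + R = [100 -59; -59 59]
K = P̄·Hᵀ·S⁻¹ = [-38/41 -2160/2419; -10/41 435/2419; 20/41 811/2419]
x' − x̄ = [-9706/2419, -11585/2419, 8041/2419] = K·y
y = (KᵀK)⁻¹·Kᵀ·(x' − x̄) = [13, -9]
z = y + H·x̄ = [13, -9] + [-10, 10] = [3, 1]

z = [3, 1]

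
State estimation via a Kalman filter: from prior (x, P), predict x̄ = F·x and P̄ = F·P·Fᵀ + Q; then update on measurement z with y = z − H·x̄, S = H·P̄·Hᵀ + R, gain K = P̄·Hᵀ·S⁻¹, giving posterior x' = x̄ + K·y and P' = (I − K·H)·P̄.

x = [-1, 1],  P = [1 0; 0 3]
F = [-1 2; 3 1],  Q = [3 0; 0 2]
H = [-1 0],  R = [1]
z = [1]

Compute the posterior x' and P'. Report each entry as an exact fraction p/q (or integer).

x' = [-13/17, -46/17]
P' = [16/17 3/17; 3/17 229/17]

x̄ = F·x = [3, -2]
P̄ = F·P·Fᵀ + Q = [16 3; 3 14]
y = z − H·x̄ = [4]
S = H·P̄·Hᵀ + R = [17]
K = P̄·Hᵀ·S⁻¹ = [-16/17; -3/17]
x' = x̄ + K·y = [-13/17, -46/17]
P' = (I − K·H)·P̄ = [16/17 3/17; 3/17 229/17]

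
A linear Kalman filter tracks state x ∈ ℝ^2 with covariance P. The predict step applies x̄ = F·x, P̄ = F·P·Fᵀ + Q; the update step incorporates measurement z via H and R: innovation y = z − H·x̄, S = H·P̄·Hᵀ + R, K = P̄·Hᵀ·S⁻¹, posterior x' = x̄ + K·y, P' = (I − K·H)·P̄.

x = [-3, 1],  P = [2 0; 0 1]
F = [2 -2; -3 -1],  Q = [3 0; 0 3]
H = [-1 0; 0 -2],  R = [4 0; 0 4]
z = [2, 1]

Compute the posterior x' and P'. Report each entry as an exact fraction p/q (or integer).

x̄ = F·x = [-8, 8]
P̄ = F·P·Fᵀ + Q = [15 -10; -10 22]
y = z − H·x̄ = [-6, 17]
S = H·P̄·Hᵀ + R = [19 -20; -20 92]
K = P̄·Hᵀ·S⁻¹ = [-245/337 20/337; 10/337 -159/337]
x' = x̄ + K·y = [-886/337, -67/337]
P' = (I − K·H)·P̄ = [980/337 -40/337; -40/337 318/337]

x' = [-886/337, -67/337]
P' = [980/337 -40/337; -40/337 318/337]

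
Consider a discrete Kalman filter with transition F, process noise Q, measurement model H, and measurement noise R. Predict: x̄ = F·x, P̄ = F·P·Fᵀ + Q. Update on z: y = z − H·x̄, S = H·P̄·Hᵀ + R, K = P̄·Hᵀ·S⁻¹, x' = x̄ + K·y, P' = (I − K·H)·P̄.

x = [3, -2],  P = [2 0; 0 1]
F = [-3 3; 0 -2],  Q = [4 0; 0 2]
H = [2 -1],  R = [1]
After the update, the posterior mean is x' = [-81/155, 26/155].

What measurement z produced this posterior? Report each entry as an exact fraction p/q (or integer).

x̄ = F·x = [-15, 4]
P̄ = F·P·Fᵀ + Q = [31 -6; -6 6]
S = H·P̄·Hᵀ + R = [155]
K = P̄·Hᵀ·S⁻¹ = [68/155; -18/155]
x' − x̄ = [2244/155, -594/155] = K·y
y = (KᵀK)⁻¹·Kᵀ·(x' − x̄) = [33]
z = y + H·x̄ = [33] + [-34] = [-1]

z = [-1]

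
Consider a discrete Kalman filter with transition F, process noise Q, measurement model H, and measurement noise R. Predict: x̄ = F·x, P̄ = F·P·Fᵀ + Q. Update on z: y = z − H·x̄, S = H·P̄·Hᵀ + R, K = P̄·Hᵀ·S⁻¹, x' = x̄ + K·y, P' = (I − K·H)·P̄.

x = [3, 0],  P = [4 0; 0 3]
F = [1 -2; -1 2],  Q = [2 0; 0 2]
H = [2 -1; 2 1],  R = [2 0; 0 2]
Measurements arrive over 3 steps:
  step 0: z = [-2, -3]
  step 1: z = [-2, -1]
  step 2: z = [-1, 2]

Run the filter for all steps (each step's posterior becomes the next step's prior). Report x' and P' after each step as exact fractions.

step 0: x' = [-413/363, -92/363], P' = [86/363 -16/363; -16/363 290/363]
step 1: x' = [-27526/37311, 20393/37311], P' = [8728/37311 -1310/37311; -1310/37311 28804/37311]
step 2: x' = [471074/3720261, 4787213/3720261], P' = [869786/3720261 -129184/3720261; -129184/3720261 2867726/3720261]

step 0: x̄ = F·x = [3, -3]
step 0: P̄ = F·P·Fᵀ + Q = [18 -16; -16 18]
step 0: y = z − H·x̄ = [-11, -6]
step 0: S = H·P̄·Hᵀ + R = [156 54; 54 28]
step 0: K = P̄·Hᵀ·S⁻¹ = [94/363 26/121; -161/363 43/121]
step 0: x' = x̄ + K·y = [-413/363, -92/363]
step 0: P' = (I − K·H)·P̄ = [86/363 -16/363; -16/363 290/363]
step 1: x̄ = F·x = [-229/363, 229/363]
step 1: P̄ = F·P·Fᵀ + Q = [2036/363 -1310/363; -1310/363 2036/363]
step 1: y = z − H·x̄ = [-13/121, -134/363]
step 1: S = H·P̄·Hᵀ + R = [5382/121 2036/121; 2036/121 5666/363]
step 1: K = P̄·Hᵀ·S⁻¹ = [9383/37311 2691/12437; -15712/37311 4364/12437]
step 1: x' = x̄ + K·y = [-27526/37311, 20393/37311]
step 1: P' = (I − K·H)·P̄ = [8728/37311 -1310/37311; -1310/37311 28804/37311]
step 2: x̄ = F·x = [-68312/37311, 68312/37311]
step 2: P̄ = F·P·Fᵀ + Q = [203806/37311 -129184/37311; -129184/37311 203806/37311]
step 2: y = z − H·x̄ = [55875/12437, 142934/37311]
step 2: S = H·P̄·Hᵀ + R = [536796/12437 203806/12437; 203806/12437 576916/37311]
step 2: K = P̄·Hᵀ·S⁻¹ = [934378/3720261 268398/1240087; -1563047/3720261 434893/1240087]
step 2: x' = x̄ + K·y = [471074/3720261, 4787213/3720261]
step 2: P' = (I − K·H)·P̄ = [869786/3720261 -129184/3720261; -129184/3720261 2867726/3720261]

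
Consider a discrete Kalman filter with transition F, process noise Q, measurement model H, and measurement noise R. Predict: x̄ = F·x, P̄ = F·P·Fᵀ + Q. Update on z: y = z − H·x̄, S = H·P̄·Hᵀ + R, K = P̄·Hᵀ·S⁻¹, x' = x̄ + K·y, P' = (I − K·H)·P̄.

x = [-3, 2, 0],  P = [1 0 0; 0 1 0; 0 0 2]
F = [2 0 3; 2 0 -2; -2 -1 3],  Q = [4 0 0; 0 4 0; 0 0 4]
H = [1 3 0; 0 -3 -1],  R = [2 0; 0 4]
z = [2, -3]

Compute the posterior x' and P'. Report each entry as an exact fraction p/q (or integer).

x̄ = F·x = [-6, -6, 4]
P̄ = F·P·Fᵀ + Q = [26 -8 14; -8 16 -16; 14 -16 27]
y = z − H·x̄ = [26, -17]
S = H·P̄·Hᵀ + R = [124 -86; -86 79]
K = P̄·Hᵀ·S⁻¹ = [509/1200 353/600; 17/100 -11/50; -11/30 -2/15]
x' = x̄ + K·y = [-373/75, 54/25, -49/15]
P' = (I − K·H)·P̄ = [11561/600 -307/50 241/15; -307/50 54/25 -28/5; 241/15 -28/5 52/3]

x' = [-373/75, 54/25, -49/15]
P' = [11561/600 -307/50 241/15; -307/50 54/25 -28/5; 241/15 -28/5 52/3]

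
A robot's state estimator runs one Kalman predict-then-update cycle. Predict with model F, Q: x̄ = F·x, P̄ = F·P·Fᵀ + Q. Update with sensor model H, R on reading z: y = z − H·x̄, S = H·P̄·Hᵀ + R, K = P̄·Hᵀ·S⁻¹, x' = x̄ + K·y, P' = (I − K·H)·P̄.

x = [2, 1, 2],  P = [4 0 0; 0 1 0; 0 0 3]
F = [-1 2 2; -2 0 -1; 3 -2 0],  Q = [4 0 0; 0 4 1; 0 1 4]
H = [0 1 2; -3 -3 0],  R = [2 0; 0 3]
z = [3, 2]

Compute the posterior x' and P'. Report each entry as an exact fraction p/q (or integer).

x̄ = F·x = [4, -6, 4]
P̄ = F·P·Fᵀ + Q = [24 2 -16; 2 23 -23; -16 -23 44]
y = z − H·x̄ = [1, -4]
S = H·P̄·Hᵀ + R = [109 159; 159 462]
K = P̄·Hᵀ·S⁻¹ = [-486/8359 -1244/8359; 433/8359 -1506/8359; 293/643 62/643]
x' = x̄ + K·y = [37926/8359, -43697/8359, 2617/643]
P' = (I − K·H)·P̄ = [89004/8359 -87760/8359 3338/643; -87760/8359 89266/8359 -3400/643; 3338/643 -3400/643 1993/643]

x' = [37926/8359, -43697/8359, 2617/643]
P' = [89004/8359 -87760/8359 3338/643; -87760/8359 89266/8359 -3400/643; 3338/643 -3400/643 1993/643]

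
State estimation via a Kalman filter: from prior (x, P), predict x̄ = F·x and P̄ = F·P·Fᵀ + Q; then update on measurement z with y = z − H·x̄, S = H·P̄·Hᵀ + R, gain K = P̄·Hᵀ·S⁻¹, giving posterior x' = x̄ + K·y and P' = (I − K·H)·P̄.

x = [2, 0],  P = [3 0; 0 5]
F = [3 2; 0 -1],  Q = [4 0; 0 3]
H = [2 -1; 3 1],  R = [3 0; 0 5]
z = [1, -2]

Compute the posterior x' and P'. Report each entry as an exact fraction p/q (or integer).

x' = [-326/2549, -1980/2549]
P' = [3229/10196 79/5098; 79/5098 3649/2549]

x̄ = F·x = [6, 0]
P̄ = F·P·Fᵀ + Q = [51 -10; -10 8]
y = z − H·x̄ = [-11, -20]
S = H·P̄·Hᵀ + R = [255 308; 308 412]
K = P̄·Hᵀ·S⁻¹ = [525/2549 1969/10196; -1190/2549 1507/5098]
x' = x̄ + K·y = [-326/2549, -1980/2549]
P' = (I − K·H)·P̄ = [3229/10196 79/5098; 79/5098 3649/2549]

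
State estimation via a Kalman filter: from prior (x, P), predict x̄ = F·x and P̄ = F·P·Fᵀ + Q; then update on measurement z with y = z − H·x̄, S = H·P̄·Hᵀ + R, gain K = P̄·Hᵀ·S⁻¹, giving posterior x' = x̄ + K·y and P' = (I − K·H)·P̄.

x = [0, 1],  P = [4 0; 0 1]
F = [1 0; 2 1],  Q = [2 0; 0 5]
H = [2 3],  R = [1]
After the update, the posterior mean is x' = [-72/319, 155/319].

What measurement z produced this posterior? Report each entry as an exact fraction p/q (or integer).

z = [1]

x̄ = F·x = [0, 1]
P̄ = F·P·Fᵀ + Q = [6 8; 8 22]
S = H·P̄·Hᵀ + R = [319]
K = P̄·Hᵀ·S⁻¹ = [36/319; 82/319]
x' − x̄ = [-72/319, -164/319] = K·y
y = (KᵀK)⁻¹·Kᵀ·(x' − x̄) = [-2]
z = y + H·x̄ = [-2] + [3] = [1]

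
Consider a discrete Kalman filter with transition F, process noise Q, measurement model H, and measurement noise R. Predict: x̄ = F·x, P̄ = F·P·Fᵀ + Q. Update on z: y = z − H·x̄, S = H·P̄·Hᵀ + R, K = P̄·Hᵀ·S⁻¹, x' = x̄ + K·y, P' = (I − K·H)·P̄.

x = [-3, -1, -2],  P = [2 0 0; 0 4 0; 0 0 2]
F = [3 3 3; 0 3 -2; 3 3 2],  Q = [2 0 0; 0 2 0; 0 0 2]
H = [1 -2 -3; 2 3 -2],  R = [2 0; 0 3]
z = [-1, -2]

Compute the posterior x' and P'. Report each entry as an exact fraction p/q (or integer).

x̄ = F·x = [-18, 1, -16]
P̄ = F·P·Fᵀ + Q = [74 24 66; 24 46 28; 66 28 64]
y = z − H·x̄ = [-29, -1]
S = H·P̄·Hᵀ + R = [680 -436; -436 393]
K = P̄·Hᵀ·S⁻¹ = [-7307/19286 -1894/9643; -382/9643 2766/9643; -16579/38572 -2439/9643]
x' = x̄ + K·y = [-131457/19286, 17955/9643, -126605/38572]
P' = (I − K·H)·P̄ = [251852/9643 -77680/9643 138173/9643; -77680/9643 25934/9643 -42928/9643; 138173/9643 -42928/9643 154879/19286]

x' = [-131457/19286, 17955/9643, -126605/38572]
P' = [251852/9643 -77680/9643 138173/9643; -77680/9643 25934/9643 -42928/9643; 138173/9643 -42928/9643 154879/19286]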